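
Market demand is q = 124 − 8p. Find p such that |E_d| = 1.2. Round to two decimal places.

8.45

Set −bp/(a − bp) = −1.2 ⇒ bp = 1.2(a − bp) ⇒ bp(1+1.2) = 1.2·a.
p = 1.2·124/(8·2.2) ≈ 8.45.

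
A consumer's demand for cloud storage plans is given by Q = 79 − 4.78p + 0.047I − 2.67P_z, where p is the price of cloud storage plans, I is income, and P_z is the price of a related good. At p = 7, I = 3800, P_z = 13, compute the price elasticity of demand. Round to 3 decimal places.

-0.177

Substituting, Q = 79 − 4.78(7) + 0.047(3800) − 2.67(13) = 79 − 33.46 + 178.6 − 34.71 = 189.43.
∂Q/∂p = −4.78, so E_p = (−4.78)·(7/189.43) ≈ -0.177.
|E_p| < 1: demand is inelastic.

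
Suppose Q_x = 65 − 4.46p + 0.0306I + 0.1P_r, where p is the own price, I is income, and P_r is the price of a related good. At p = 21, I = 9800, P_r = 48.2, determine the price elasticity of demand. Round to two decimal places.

Evaluating quantity at (p, I, P_r) gives Q_x = 65 − 4.46(21) + 0.0306(9800) + 0.1(48.2) = 65 − 93.66 + 299.88 + 4.82 = 276.04.
∂Q_x/∂p = −4.46, so E_p = (−4.46)·(21/276.04) ≈ -0.34.
|E_p| < 1: demand is inelastic.

-0.34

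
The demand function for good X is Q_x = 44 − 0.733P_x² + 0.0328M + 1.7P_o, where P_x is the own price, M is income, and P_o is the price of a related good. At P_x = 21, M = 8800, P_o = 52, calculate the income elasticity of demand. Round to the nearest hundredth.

2.95

At the given point, Q_x = 44 − 0.733(21)² + 0.0328(8800) + 1.7(52) = 44 − 323.253 + 288.64 + 88.4 = 97.787.
∂Q_x/∂M = +0.0328, so E_I = 0.0328·(8800/97.787) ≈ 2.95.
E_I > 1: normal good (luxury).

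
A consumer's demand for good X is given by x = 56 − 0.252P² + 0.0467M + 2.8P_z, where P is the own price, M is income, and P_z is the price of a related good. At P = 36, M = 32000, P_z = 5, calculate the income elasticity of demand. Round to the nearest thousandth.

1.207

At the given point, x = 56 − 0.252(36)² + 0.0467(32000) + 2.8(5) = 56 − 326.592 + 1494.4 + 14 = 1237.808.
∂x/∂M = +0.0467, so E_I = 0.0467·(32000/1237.808) ≈ 1.207.
E_I > 1: normal good (luxury).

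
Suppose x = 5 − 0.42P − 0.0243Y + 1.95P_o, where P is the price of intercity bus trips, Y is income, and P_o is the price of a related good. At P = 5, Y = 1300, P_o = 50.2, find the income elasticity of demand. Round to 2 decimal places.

First evaluate x: 5 − 0.42(5) − 0.0243(1300) + 1.95(50.2) = 5 − 2.1 − 31.59 + 97.89 = 69.2.
∂x/∂Y = −0.0243, so E_I = -0.0243·(1300/69.2) ≈ -0.46.
E_I < 0: inferior good.

-0.46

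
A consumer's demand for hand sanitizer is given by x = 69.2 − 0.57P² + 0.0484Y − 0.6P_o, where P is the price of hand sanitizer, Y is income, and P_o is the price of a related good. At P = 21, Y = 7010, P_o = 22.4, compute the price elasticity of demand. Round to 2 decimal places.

-3.50

Evaluating quantity at (P, Y, P_o) gives x = 69.2 − 0.57(21)² + 0.0484(7010) − 0.6(22.4) = 69.2 − 251.37 + 339.284 − 13.44 = 143.674.
∂x/∂P = −2·0.57·P = -23.94, so E_p = -23.94·(21/143.674) ≈ -3.50.
|E_p| > 1: demand is elastic.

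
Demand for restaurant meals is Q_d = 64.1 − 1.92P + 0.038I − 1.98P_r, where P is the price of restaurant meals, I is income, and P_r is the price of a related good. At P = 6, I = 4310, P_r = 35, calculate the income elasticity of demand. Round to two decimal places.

At the given point, Q_d = 64.1 − 1.92(6) + 0.038(4310) − 1.98(35) = 64.1 − 11.52 + 163.78 − 69.3 = 147.06.
∂Q_d/∂I = +0.038, so E_I = 0.038·(4310/147.06) ≈ 1.11.
E_I > 1: normal good (luxury).

1.11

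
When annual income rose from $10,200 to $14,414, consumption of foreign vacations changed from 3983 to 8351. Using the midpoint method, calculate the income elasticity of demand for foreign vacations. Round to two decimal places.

2.07

%ΔQ = (8351 − 3983)/[(3983+8351)/2] = 4368/6167 ≈ 0.7083.
%ΔI = (14,414 − 10,200)/[(10,200+14,414)/2] = 4214/12307 ≈ 0.3424.
E_I = %ΔQ/%ΔI ≈ 2.07.
E_I > 1: normal good (luxury).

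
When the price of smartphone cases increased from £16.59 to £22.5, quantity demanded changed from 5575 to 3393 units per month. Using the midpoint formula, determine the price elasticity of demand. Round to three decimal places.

-1.609

%ΔQ = (3393 − 5575)/[(5575 + 3393)/2] = -2182/4484 ≈ -0.4866.
%ΔP = (22.5 − 16.59)/[(16.59 + 22.5)/2] = 5.91/19.545 ≈ 0.3024.
Arc elasticity E = %ΔQ/%ΔP ≈ -0.4866/0.3024 ≈ -1.609.
|E| > 1: demand is elastic over this range.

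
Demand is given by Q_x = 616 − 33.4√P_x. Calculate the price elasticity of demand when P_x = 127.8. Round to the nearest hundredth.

-0.79

At P_x = 127.8, Q_x = 238.4175.
dQ_x/dP_x = −33.4/(2√P_x) = −33.4/(2·11.3049).
Point elasticity E = (dQ_x/dP_x)·(P_x/Q_x) = -1.4772 × 127.8/238.4175 ≈ -0.79.
|E| < 1, so demand is inelastic at this price.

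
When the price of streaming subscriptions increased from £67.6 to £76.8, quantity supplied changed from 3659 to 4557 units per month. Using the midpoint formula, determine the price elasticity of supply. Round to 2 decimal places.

1.72

%Δq = (4557 − 3659)/[(3659 + 4557)/2] = 898/4108 ≈ 0.2186.
%Δp = (76.8 − 67.6)/[(67.6 + 76.8)/2] = 9.2/72.2 ≈ 0.1274.
Arc elasticity E = %Δq/%Δp ≈ 0.2186/0.1274 ≈ 1.72.
|E| > 1: supply is elastic over this range.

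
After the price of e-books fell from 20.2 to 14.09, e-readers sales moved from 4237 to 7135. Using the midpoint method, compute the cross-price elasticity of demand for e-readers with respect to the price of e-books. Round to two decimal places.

-1.43

%ΔQ_x = (7135 − 4237)/[(4237+7135)/2] = 2898/5686 ≈ 0.5097.
%ΔP_y = (14.09 − 20.2)/[(20.2+14.09)/2] ≈ -0.3564.
E_xy = 0.5097/-0.3564 ≈ -1.43.
E_xy < 0, so e-readers and e-books are complements.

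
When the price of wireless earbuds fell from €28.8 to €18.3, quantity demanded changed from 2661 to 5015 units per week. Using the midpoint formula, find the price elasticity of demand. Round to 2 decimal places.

-1.38

%Δq = (5015 − 2661)/[(2661 + 5015)/2] = 2354/3838 ≈ 0.6133.
%ΔP = (18.3 − 28.8)/[(28.8 + 18.3)/2] = -10.5/23.55 ≈ -0.4459.
Arc elasticity E = %Δq/%ΔP ≈ 0.6133/-0.4459 ≈ -1.38.
|E| > 1: demand is elastic over this range.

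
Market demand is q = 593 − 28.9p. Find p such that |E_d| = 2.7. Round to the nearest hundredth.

14.97

Set −bp/(a − bp) = −2.7 ⇒ bp = 2.7(a − bp) ⇒ bp(1+2.7) = 2.7·a.
p = 2.7·593/(28.9·3.7) ≈ 14.97.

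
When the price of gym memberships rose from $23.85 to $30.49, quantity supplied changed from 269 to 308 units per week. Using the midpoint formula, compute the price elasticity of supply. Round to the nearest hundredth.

0.55

%ΔQ = (308 − 269)/[(269 + 308)/2] = 39/288.5 ≈ 0.1352.
%Δp = (30.49 − 23.85)/[(23.85 + 30.49)/2] = 6.64/27.17 ≈ 0.2444.
Arc elasticity E = %ΔQ/%Δp ≈ 0.1352/0.2444 ≈ 0.55.
|E| < 1: supply is inelastic over this range.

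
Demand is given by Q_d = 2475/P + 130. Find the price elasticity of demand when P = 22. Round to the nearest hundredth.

-0.46

At P = 22, Q_d = 242.5.
dQ_d/dP = −2475/P² = −5.1136.
Point elasticity E = (dQ_d/dP)·(P/Q_d) = -5.1136 × 22/242.5 ≈ -0.46.
|E| < 1, so demand is inelastic at this price.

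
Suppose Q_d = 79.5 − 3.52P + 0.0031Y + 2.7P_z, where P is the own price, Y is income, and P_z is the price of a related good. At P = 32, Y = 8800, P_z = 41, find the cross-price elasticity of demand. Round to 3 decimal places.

1.056

Evaluating quantity at (P, Y, P_z) gives Q_d = 79.5 − 3.52(32) + 0.0031(8800) + 2.7(41) = 79.5 − 112.64 + 27.28 + 110.7 = 104.84.
∂Q_d/∂P_z = +2.7, so E_xy = 2.7·(41/104.84) ≈ 1.056.
E_xy > 0: the goods are substitutes.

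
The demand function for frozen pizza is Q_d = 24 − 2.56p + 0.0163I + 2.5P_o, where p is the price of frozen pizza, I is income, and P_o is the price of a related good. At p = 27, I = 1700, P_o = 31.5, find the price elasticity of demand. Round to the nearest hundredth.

At the given point, Q_d = 24 − 2.56(27) + 0.0163(1700) + 2.5(31.5) = 24 − 69.12 + 27.71 + 78.75 = 61.34.
∂Q_d/∂p = −2.56, so E_p = (−2.56)·(27/61.34) ≈ -1.13.
|E_p| > 1: demand is elastic.

-1.13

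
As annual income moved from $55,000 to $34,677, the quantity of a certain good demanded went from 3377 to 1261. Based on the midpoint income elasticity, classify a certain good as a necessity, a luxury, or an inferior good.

%ΔQ = (1261 − 3377)/[(3377+1261)/2] = -2116/2319 ≈ -0.9125.
%ΔY = (34,677 − 55,000)/[(55,000+34,677)/2] = -20323/44838.5 ≈ -0.4532.
E_I = %ΔQ/%ΔY ≈ 2.013.
E_I > 1: normal good (luxury).

luxury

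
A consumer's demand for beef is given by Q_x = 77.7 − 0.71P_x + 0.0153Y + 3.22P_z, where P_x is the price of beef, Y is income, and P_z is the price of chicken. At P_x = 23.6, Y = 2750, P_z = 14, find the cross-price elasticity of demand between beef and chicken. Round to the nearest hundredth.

0.30

At the given point, Q_x = 77.7 − 0.71(23.6) + 0.0153(2750) + 3.22(14) = 77.7 − 16.756 + 42.075 + 45.08 = 148.099.
∂Q_x/∂P_z = +3.22, so E_xy = 3.22·(14/148.099) ≈ 0.30.
E_xy > 0: the goods are substitutes.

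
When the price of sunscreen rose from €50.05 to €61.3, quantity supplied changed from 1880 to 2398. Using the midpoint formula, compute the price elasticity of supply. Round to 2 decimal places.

%Δq = (2398 − 1880)/[(1880 + 2398)/2] = 518/2139 ≈ 0.2422.
%ΔP = (61.3 − 50.05)/[(50.05 + 61.3)/2] = 11.25/55.675 ≈ 0.2021.
Arc elasticity E = %Δq/%ΔP ≈ 0.2422/0.2021 ≈ 1.20.
|E| > 1: supply is elastic over this range.

1.20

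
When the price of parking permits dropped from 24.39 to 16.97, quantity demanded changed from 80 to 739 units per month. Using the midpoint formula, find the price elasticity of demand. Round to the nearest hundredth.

-4.49

%ΔQ = (739 − 80)/[(80 + 739)/2] = 659/409.5 ≈ 1.6093.
%Δp = (16.97 − 24.39)/[(24.39 + 16.97)/2] = -7.42/20.68 ≈ -0.3588.
Arc elasticity E = %ΔQ/%Δp ≈ 1.6093/-0.3588 ≈ -4.49.
|E| > 1: demand is elastic over this range.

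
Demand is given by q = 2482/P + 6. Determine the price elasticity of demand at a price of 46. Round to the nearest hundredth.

At P = 46, q = 59.9565.
dq/dP = −2482/P² = −1.173.
Point elasticity E = (dq/dP)·(P/q) = -1.173 × 46/59.9565 ≈ -0.90.
|E| < 1, so demand is inelastic at this price.

-0.90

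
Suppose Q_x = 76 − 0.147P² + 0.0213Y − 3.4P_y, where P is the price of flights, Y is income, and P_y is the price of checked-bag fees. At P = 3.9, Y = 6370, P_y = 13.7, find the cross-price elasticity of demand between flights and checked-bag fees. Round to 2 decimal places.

-0.29

Substituting, Q_x = 76 − 0.147(3.9)² + 0.0213(6370) − 3.4(13.7) = 76 − 2.2359 + 135.681 − 46.58 = 162.8651.
∂Q_x/∂P_y = −3.4, so E_xy = -3.4·(13.7/162.8651) ≈ -0.29.
E_xy < 0: the goods are complements.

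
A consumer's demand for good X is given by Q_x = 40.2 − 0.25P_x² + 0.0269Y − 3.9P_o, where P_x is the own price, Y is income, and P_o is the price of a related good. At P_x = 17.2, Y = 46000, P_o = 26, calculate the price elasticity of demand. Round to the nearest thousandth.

-0.134

Substituting, Q_x = 40.2 − 0.25(17.2)² + 0.0269(46000) − 3.9(26) = 40.2 − 73.96 + 1237.4 − 101.4 = 1102.24.
∂Q_x/∂P_x = −2·0.25·P_x = -8.6, so E_p = -8.6·(17.2/1102.24) ≈ -0.134.
|E_p| < 1: demand is inelastic.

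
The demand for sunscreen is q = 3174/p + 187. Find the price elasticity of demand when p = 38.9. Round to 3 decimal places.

-0.304

At p = 38.9, q = 268.5938.
dq/dp = −3174/p² = −2.0975.
Point elasticity E = (dq/dp)·(p/q) = -2.0975 × 38.9/268.5938 ≈ -0.304.
|E| < 1, so demand is inelastic at this price.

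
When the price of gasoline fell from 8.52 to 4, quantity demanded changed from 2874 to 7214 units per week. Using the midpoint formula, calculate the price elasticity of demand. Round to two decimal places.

%Δq = (7214 − 2874)/[(2874 + 7214)/2] = 4340/5044 ≈ 0.8604.
%ΔP = (4 − 8.52)/[(8.52 + 4)/2] = -4.52/6.26 ≈ -0.7220.
Arc elasticity E = %Δq/%ΔP ≈ 0.8604/-0.7220 ≈ -1.19.
|E| > 1: demand is elastic over this range.

-1.19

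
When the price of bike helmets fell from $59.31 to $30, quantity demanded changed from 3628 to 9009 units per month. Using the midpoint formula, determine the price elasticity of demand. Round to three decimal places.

%ΔQ = (9009 − 3628)/[(3628 + 9009)/2] = 5381/6318.5 ≈ 0.8516.
%ΔP = (30 − 59.31)/[(59.31 + 30)/2] = -29.31/44.655 ≈ -0.6564.
Arc elasticity E = %ΔQ/%ΔP ≈ 0.8516/-0.6564 ≈ -1.297.
|E| > 1: demand is elastic over this range.

-1.297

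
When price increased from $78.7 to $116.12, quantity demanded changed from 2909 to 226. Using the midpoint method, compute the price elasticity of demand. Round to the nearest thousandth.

-4.456

%Δq = (226 − 2909)/[(2909 + 226)/2] = -2683/1567.5 ≈ -1.7116.
%ΔP = (116.12 − 78.7)/[(78.7 + 116.12)/2] = 37.42/97.41 ≈ 0.3841.
Arc elasticity E = %Δq/%ΔP ≈ -1.7116/0.3841 ≈ -4.456.
|E| > 1: demand is elastic over this range.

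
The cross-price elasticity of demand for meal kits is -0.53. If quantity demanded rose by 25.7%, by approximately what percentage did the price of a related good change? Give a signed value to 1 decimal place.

%ΔQ ≈ E × %ΔP_y ⇒ %ΔP_y = %ΔQ / E = (25.7%)/(-0.53) ≈ -48.5%.

-48.5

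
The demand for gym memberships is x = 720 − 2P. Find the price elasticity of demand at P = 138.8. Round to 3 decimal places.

-0.627

At P = 138.8, x = 442.4.
dx/dP = −2.
Point elasticity E = (dx/dP)·(P/x) = -2 × 138.8/442.4 ≈ -0.627.
|E| < 1, so demand is inelastic at this price.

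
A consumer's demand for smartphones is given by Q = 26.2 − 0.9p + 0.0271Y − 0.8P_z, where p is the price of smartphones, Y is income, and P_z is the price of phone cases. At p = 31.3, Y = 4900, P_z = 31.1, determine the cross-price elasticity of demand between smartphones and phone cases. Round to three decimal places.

-0.235

Evaluating quantity at (p, Y, P_z) gives Q = 26.2 − 0.9(31.3) + 0.0271(4900) − 0.8(31.1) = 26.2 − 28.17 + 132.79 − 24.88 = 105.94.
∂Q/∂P_z = −0.8, so E_xy = -0.8·(31.1/105.94) ≈ -0.235.
E_xy < 0: the goods are complements.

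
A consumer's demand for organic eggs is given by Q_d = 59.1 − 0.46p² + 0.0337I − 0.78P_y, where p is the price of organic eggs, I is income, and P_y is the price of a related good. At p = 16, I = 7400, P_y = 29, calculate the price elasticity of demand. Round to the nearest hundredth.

-1.40

At the given point, Q_d = 59.1 − 0.46(16)² + 0.0337(7400) − 0.78(29) = 59.1 − 117.76 + 249.38 − 22.62 = 168.1.
∂Q_d/∂p = −2·0.46·p = -14.72, so E_p = -14.72·(16/168.1) ≈ -1.40.
|E_p| > 1: demand is elastic.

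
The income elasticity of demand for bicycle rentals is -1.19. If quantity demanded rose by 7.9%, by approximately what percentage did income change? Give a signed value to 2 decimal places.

%ΔQ ≈ E × %ΔI ⇒ %ΔI = %ΔQ / E = (7.9%)/(-1.19) ≈ -6.64%.

-6.64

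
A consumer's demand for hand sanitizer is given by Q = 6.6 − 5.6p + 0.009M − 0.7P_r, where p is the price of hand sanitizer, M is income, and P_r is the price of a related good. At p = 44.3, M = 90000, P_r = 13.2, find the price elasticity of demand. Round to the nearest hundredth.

-0.44

At the given point, Q = 6.6 − 5.6(44.3) + 0.009(90000) − 0.7(13.2) = 6.6 − 248.08 + 810 − 9.24 = 559.28.
∂Q/∂p = −5.6, so E_p = (−5.6)·(44.3/559.28) ≈ -0.44.
|E_p| < 1: demand is inelastic.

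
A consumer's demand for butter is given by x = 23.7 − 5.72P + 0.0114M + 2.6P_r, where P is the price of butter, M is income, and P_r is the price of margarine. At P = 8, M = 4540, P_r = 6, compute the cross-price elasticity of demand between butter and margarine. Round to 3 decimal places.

0.344

x = 23.7 − 5.72(8) + 0.0114(4540) + 2.6(6) = 23.7 − 45.76 + 51.756 + 15.6 = 45.296.
∂x/∂P_r = +2.6, so E_xy = 2.6·(6/45.296) ≈ 0.344.
E_xy > 0: the goods are substitutes.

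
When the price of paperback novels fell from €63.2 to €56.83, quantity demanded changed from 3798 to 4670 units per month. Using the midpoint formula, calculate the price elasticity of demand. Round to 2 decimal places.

%Δq = (4670 − 3798)/[(3798 + 4670)/2] = 872/4234 ≈ 0.2060.
%Δp = (56.83 − 63.2)/[(63.2 + 56.83)/2] = -6.37/60.015 ≈ -0.1061.
Arc elasticity E = %Δq/%Δp ≈ 0.2060/-0.1061 ≈ -1.94.
|E| > 1: demand is elastic over this range.

-1.94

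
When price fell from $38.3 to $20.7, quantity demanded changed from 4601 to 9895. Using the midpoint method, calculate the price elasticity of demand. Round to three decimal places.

%ΔQ = (9895 − 4601)/[(4601 + 9895)/2] = 5294/7248 ≈ 0.7304.
%ΔP = (20.7 − 38.3)/[(38.3 + 20.7)/2] = -17.6/29.5 ≈ -0.5966.
Arc elasticity E = %ΔQ/%ΔP ≈ 0.7304/-0.5966 ≈ -1.224.
|E| > 1: demand is elastic over this range.

-1.224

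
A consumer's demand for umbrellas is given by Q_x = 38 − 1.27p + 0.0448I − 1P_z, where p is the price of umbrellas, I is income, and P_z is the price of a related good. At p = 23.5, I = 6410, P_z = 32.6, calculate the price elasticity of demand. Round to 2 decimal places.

At the given point, Q_x = 38 − 1.27(23.5) + 0.0448(6410) − 1(32.6) = 38 − 29.845 + 287.168 − 32.6 = 262.723.
∂Q_x/∂p = −1.27, so E_p = (−1.27)·(23.5/262.723) ≈ -0.11.
|E_p| < 1: demand is inelastic.

-0.11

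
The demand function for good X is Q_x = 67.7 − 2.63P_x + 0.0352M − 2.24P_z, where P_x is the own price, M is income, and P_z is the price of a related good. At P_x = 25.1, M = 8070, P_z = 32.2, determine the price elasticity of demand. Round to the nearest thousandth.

-0.309

Substituting, Q_x = 67.7 − 2.63(25.1) + 0.0352(8070) − 2.24(32.2) = 67.7 − 66.013 + 284.064 − 72.128 = 213.623.
∂Q_x/∂P_x = −2.63, so E_p = (−2.63)·(25.1/213.623) ≈ -0.309.
|E_p| < 1: demand is inelastic.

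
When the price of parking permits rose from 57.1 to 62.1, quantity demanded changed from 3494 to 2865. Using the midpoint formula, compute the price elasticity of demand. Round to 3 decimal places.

-2.358

%ΔQ = (2865 − 3494)/[(3494 + 2865)/2] = -629/3179.5 ≈ -0.1978.
%ΔP = (62.1 − 57.1)/[(57.1 + 62.1)/2] = 5/59.6 ≈ 0.0839.
Arc elasticity E = %ΔQ/%ΔP ≈ -0.1978/0.0839 ≈ -2.358.
|E| > 1: demand is elastic over this range.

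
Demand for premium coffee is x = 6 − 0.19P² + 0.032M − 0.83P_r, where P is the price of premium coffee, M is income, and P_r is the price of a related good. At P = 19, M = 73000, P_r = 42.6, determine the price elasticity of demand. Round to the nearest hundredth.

-0.06

Evaluating quantity at (P, M, P_r) gives x = 6 − 0.19(19)² + 0.032(73000) − 0.83(42.6) = 6 − 68.59 + 2336 − 35.358 = 2238.052.
∂x/∂P = −2·0.19·P = -7.22, so E_p = -7.22·(19/2238.052) ≈ -0.06.
|E_p| < 1: demand is inelastic.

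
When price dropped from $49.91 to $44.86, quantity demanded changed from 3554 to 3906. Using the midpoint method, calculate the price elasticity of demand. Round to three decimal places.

-0.885

%ΔQ = (3906 − 3554)/[(3554 + 3906)/2] = 352/3730 ≈ 0.0944.
%ΔP = (44.86 − 49.91)/[(49.91 + 44.86)/2] = -5.05/47.385 ≈ -0.1066.
Arc elasticity E = %ΔQ/%ΔP ≈ 0.0944/-0.1066 ≈ -0.885.
|E| < 1: demand is inelastic over this range.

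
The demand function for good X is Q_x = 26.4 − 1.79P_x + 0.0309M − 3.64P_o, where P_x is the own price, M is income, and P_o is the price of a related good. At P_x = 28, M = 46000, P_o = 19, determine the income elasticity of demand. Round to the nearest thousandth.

1.070

At the given point, Q_x = 26.4 − 1.79(28) + 0.0309(46000) − 3.64(19) = 26.4 − 50.12 + 1421.4 − 69.16 = 1328.52.
∂Q_x/∂M = +0.0309, so E_I = 0.0309·(46000/1328.52) ≈ 1.070.
E_I > 1: normal good (luxury).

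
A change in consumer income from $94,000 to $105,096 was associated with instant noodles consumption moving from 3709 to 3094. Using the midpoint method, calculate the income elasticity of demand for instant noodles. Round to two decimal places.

%ΔQ = (3094 − 3709)/[(3709+3094)/2] = -615/3401.5 ≈ -0.1808.
%ΔI = (105,096 − 94,000)/[(94,000+105,096)/2] = 11096/99548 ≈ 0.1115.
E_I = %ΔQ/%ΔI ≈ -1.62.
E_I < 0: inferior good.

-1.62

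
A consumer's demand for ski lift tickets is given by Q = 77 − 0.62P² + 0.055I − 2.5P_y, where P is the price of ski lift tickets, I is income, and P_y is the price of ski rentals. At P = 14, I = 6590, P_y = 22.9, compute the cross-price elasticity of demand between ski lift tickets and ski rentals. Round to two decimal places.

-0.22

Q = 77 − 0.62(14)² + 0.055(6590) − 2.5(22.9) = 77 − 121.52 + 362.45 − 57.25 = 260.68.
∂Q/∂P_y = −2.5, so E_xy = -2.5·(22.9/260.68) ≈ -0.22.
E_xy < 0: the goods are complements.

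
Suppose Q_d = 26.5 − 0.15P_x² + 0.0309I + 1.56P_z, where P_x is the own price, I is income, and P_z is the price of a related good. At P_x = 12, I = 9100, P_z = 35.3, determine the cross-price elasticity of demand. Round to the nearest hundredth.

Q_d = 26.5 − 0.15(12)² + 0.0309(9100) + 1.56(35.3) = 26.5 − 21.6 + 281.19 + 55.068 = 341.158.
∂Q_d/∂P_z = +1.56, so E_xy = 1.56·(35.3/341.158) ≈ 0.16.
E_xy > 0: the goods are substitutes.

0.16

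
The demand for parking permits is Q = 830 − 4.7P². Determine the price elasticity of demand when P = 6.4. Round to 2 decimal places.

-0.60

At P = 6.4, Q = 637.488.
dQ/dP = −2·4.7·P = −60.16.
Point elasticity E = (dQ/dP)·(P/Q) = -60.16 × 6.4/637.488 ≈ -0.60.
|E| < 1, so demand is inelastic at this price.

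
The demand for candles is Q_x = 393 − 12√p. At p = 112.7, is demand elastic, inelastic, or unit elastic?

At p = 112.7, Q_x = 265.6077.
dQ_x/dp = −12/(2√p) = −12/(2·10.616).
Point elasticity E = (dQ_x/dp)·(p/Q_x) = -0.5652 × 112.7/265.6077 ≈ -0.240.
|E| ≈ 0.240 < 1, so demand is inelastic.

inelastic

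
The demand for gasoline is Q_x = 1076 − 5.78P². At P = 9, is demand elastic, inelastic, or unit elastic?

At P = 9, Q_x = 607.82.
dQ_x/dP = −2·5.78·P = −104.04.
Point elasticity E = (dQ_x/dP)·(P/Q_x) = -104.04 × 9/607.82 ≈ -1.541.
|E| ≈ 1.541 > 1, so demand is elastic.

elastic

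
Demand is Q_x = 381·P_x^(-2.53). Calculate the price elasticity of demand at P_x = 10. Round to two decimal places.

-2.53

For a Cobb–Douglas (constant-elasticity) form Q_x = A·P_x^α·…, the elasticity with respect to P_x equals the exponent α at every point.
Here the exponent on P_x is -2.53, so the price elasticity of demand is -2.53.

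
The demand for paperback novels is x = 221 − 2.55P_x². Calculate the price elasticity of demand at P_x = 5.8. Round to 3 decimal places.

-1.269

At P_x = 5.8, x = 135.218.
dx/dP_x = −2·2.55·P_x = −29.58.
Point elasticity E = (dx/dP_x)·(P_x/x) = -29.58 × 5.8/135.218 ≈ -1.269.
|E| > 1, so demand is elastic at this price.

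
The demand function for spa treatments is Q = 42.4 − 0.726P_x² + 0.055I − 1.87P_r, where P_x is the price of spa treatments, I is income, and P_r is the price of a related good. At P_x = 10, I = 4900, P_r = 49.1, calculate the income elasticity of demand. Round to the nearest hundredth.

1.83

At the given point, Q = 42.4 − 0.726(10)² + 0.055(4900) − 1.87(49.1) = 42.4 − 72.6 + 269.5 − 91.817 = 147.483.
∂Q/∂I = +0.055, so E_I = 0.055·(4900/147.483) ≈ 1.83.
E_I > 1: normal good (luxury).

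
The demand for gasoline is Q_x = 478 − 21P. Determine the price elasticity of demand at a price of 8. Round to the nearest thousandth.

At P = 8, Q_x = 310.
dQ_x/dP = −21.
Point elasticity E = (dQ_x/dP)·(P/Q_x) = -21 × 8/310 ≈ -0.542.
|E| < 1, so demand is inelastic at this price.

-0.542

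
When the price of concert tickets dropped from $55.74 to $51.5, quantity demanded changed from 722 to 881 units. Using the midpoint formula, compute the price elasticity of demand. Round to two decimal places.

%Δq = (881 − 722)/[(722 + 881)/2] = 159/801.5 ≈ 0.1984.
%ΔP = (51.5 − 55.74)/[(55.74 + 51.5)/2] = -4.24/53.62 ≈ -0.0791.
Arc elasticity E = %Δq/%ΔP ≈ 0.1984/-0.0791 ≈ -2.51.
|E| > 1: demand is elastic over this range.

-2.51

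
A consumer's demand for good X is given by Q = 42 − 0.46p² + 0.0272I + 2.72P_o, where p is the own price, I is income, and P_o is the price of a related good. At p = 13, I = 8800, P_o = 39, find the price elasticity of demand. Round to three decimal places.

Substituting, Q = 42 − 0.46(13)² + 0.0272(8800) + 2.72(39) = 42 − 77.74 + 239.36 + 106.08 = 309.7.
∂Q/∂p = −2·0.46·p = -11.96, so E_p = -11.96·(13/309.7) ≈ -0.502.
|E_p| < 1: demand is inelastic.

-0.502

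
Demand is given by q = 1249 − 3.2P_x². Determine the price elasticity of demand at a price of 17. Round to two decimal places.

At P_x = 17, q = 324.2.
dq/dP_x = −2·3.2·P_x = −108.8.
Point elasticity E = (dq/dP_x)·(P_x/q) = -108.8 × 17/324.2 ≈ -5.71.
|E| > 1, so demand is elastic at this price.

-5.71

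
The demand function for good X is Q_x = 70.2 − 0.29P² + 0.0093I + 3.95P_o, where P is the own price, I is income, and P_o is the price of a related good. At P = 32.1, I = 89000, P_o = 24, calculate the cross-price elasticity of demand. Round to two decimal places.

0.14

Q_x = 70.2 − 0.29(32.1)² + 0.0093(89000) + 3.95(24) = 70.2 − 298.8189 + 827.7 + 94.8 = 693.8811.
∂Q_x/∂P_o = +3.95, so E_xy = 3.95·(24/693.8811) ≈ 0.14.
E_xy > 0: the goods are substitutes.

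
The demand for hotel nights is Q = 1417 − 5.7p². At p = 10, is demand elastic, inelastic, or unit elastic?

elastic

At p = 10, Q = 847.
dQ/dp = −2·5.7·p = −114.
Point elasticity E = (dQ/dp)·(p/Q) = -114 × 10/847 ≈ -1.346.
|E| ≈ 1.346 > 1, so demand is elastic.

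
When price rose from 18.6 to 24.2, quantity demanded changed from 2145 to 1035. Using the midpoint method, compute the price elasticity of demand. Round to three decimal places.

%Δq = (1035 − 2145)/[(2145 + 1035)/2] = -1110/1590 ≈ -0.6981.
%Δp = (24.2 − 18.6)/[(18.6 + 24.2)/2] = 5.6/21.4 ≈ 0.2617.
Arc elasticity E = %Δq/%Δp ≈ -0.6981/0.2617 ≈ -2.668.
|E| > 1: demand is elastic over this range.

-2.668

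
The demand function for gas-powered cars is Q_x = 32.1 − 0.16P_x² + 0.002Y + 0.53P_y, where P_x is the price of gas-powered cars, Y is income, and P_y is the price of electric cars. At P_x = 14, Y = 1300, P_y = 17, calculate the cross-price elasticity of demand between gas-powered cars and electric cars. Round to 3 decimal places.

0.730

At the given point, Q_x = 32.1 − 0.16(14)² + 0.002(1300) + 0.53(17) = 32.1 − 31.36 + 2.6 + 9.01 = 12.35.
∂Q_x/∂P_y = +0.53, so E_xy = 0.53·(17/12.35) ≈ 0.730.
E_xy > 0: the goods are substitutes.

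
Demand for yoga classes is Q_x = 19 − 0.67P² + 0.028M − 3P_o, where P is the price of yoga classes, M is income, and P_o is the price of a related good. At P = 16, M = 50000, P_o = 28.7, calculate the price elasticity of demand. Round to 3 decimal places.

Evaluating quantity at (P, M, P_o) gives Q_x = 19 − 0.67(16)² + 0.028(50000) − 3(28.7) = 19 − 171.52 + 1400 − 86.1 = 1161.38.
∂Q_x/∂P = −2·0.67·P = -21.44, so E_p = -21.44·(16/1161.38) ≈ -0.295.
|E_p| < 1: demand is inelastic.

-0.295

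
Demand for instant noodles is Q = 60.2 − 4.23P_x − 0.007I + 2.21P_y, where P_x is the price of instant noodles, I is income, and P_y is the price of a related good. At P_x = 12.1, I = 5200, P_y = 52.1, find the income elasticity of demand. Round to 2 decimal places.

First evaluate Q: 60.2 − 4.23(12.1) − 0.007(5200) + 2.21(52.1) = 60.2 − 51.183 − 36.4 + 115.141 = 87.758.
∂Q/∂I = −0.007, so E_I = -0.007·(5200/87.758) ≈ -0.41.
E_I < 0: inferior good.

-0.41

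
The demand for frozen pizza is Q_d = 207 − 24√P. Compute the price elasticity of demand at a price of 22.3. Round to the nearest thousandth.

-0.605

At P = 22.3, Q_d = 93.6651.
dQ_d/dP = −24/(2√P) = −24/(2·4.7223).
Point elasticity E = (dQ_d/dP)·(P/Q_d) = -2.5411 × 22.3/93.6651 ≈ -0.605.
|E| < 1, so demand is inelastic at this price.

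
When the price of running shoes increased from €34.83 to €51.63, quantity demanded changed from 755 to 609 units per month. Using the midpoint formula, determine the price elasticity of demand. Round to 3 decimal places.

%Δq = (609 − 755)/[(755 + 609)/2] = -146/682 ≈ -0.2141.
%Δp = (51.63 − 34.83)/[(34.83 + 51.63)/2] = 16.8/43.23 ≈ 0.3886.
Arc elasticity E = %Δq/%Δp ≈ -0.2141/0.3886 ≈ -0.551.
|E| < 1: demand is inelastic over this range.

-0.551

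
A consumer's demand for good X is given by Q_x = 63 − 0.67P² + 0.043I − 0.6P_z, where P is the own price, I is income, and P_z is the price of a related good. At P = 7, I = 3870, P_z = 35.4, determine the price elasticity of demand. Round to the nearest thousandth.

-0.374

Evaluating quantity at (P, I, P_z) gives Q_x = 63 − 0.67(7)² + 0.043(3870) − 0.6(35.4) = 63 − 32.83 + 166.41 − 21.24 = 175.34.
∂Q_x/∂P = −2·0.67·P = -9.38, so E_p = -9.38·(7/175.34) ≈ -0.374.
|E_p| < 1: demand is inelastic.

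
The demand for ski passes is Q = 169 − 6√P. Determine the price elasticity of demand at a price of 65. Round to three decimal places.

At P = 65, Q = 120.6265.
dQ/dP = −6/(2√P) = −6/(2·8.0623).
Point elasticity E = (dQ/dP)·(P/Q) = -0.3721 × 65/120.6265 ≈ -0.201.
|E| < 1, so demand is inelastic at this price.

-0.201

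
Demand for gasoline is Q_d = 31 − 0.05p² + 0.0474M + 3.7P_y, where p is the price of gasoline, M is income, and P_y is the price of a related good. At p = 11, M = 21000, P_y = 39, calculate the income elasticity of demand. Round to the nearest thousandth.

Substituting, Q_d = 31 − 0.05(11)² + 0.0474(21000) + 3.7(39) = 31 − 6.05 + 995.4 + 144.3 = 1164.65.
∂Q_d/∂M = +0.0474, so E_I = 0.0474·(21000/1164.65) ≈ 0.855.
E_I ∈ (0,1): normal good (necessity).

0.855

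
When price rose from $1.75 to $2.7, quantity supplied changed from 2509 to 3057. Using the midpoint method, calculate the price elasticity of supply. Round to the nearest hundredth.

%ΔQ = (3057 − 2509)/[(2509 + 3057)/2] = 548/2783 ≈ 0.1969.
%ΔP = (2.7 − 1.75)/[(1.75 + 2.7)/2] = 0.95/2.225 ≈ 0.4270.
Arc elasticity E = %ΔQ/%ΔP ≈ 0.1969/0.4270 ≈ 0.46.
|E| < 1: supply is inelastic over this range.

0.46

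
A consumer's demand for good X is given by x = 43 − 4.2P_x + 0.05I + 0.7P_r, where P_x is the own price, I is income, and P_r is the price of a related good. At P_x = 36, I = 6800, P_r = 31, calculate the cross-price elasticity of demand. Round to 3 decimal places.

Evaluating quantity at (P_x, I, P_r) gives x = 43 − 4.2(36) + 0.05(6800) + 0.7(31) = 43 − 151.2 + 340 + 21.7 = 253.5.
∂x/∂P_r = +0.7, so E_xy = 0.7·(31/253.5) ≈ 0.086.
E_xy > 0: the goods are substitutes.

0.086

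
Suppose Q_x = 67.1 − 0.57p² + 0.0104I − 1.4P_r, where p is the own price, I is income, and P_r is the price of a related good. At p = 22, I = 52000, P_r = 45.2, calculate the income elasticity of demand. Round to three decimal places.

2.012

Evaluating quantity at (p, I, P_r) gives Q_x = 67.1 − 0.57(22)² + 0.0104(52000) − 1.4(45.2) = 67.1 − 275.88 + 540.8 − 63.28 = 268.74.
∂Q_x/∂I = +0.0104, so E_I = 0.0104·(52000/268.74) ≈ 2.012.
E_I > 1: normal good (luxury).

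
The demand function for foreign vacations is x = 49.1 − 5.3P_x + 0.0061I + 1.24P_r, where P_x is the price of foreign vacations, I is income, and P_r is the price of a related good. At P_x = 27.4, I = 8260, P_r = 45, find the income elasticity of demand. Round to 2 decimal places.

x = 49.1 − 5.3(27.4) + 0.0061(8260) + 1.24(45) = 49.1 − 145.22 + 50.386 + 55.8 = 10.066.
∂x/∂I = +0.0061, so E_I = 0.0061·(8260/10.066) ≈ 5.01.
E_I > 1: normal good (luxury).

5.01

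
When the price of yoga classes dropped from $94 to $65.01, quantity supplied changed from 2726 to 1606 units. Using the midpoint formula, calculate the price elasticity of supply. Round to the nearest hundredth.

1.42

%ΔQ = (1606 − 2726)/[(2726 + 1606)/2] = -1120/2166 ≈ -0.5171.
%ΔP = (65.01 − 94)/[(94 + 65.01)/2] = -28.99/79.505 ≈ -0.3646.
Arc elasticity E = %ΔQ/%ΔP ≈ -0.5171/-0.3646 ≈ 1.42.
|E| > 1: supply is elastic over this range.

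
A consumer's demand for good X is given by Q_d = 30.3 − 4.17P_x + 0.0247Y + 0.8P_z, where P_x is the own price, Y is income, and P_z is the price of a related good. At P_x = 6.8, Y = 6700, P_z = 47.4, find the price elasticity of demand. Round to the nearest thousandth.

Q_d = 30.3 − 4.17(6.8) + 0.0247(6700) + 0.8(47.4) = 30.3 − 28.356 + 165.49 + 37.92 = 205.354.
∂Q_d/∂P_x = −4.17, so E_p = (−4.17)·(6.8/205.354) ≈ -0.138.
|E_p| < 1: demand is inelastic.

-0.138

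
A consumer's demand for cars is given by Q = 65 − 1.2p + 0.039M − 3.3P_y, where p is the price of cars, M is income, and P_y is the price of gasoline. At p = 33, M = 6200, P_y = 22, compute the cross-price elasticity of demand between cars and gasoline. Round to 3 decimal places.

First evaluate Q: 65 − 1.2(33) + 0.039(6200) − 3.3(22) = 65 − 39.6 + 241.8 − 72.6 = 194.6.
∂Q/∂P_y = −3.3, so E_xy = -3.3·(22/194.6) ≈ -0.373.
E_xy < 0: the goods are complements.

-0.373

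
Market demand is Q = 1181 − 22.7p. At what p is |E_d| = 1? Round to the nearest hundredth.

For linear demand Q = a − bp, E = −bp/(a − bp). |E| = 1 ⇒ bp = a − bp ⇒ p = a/(2b).
p = 1181/(2·22.7) ≈ 26.01.

26.01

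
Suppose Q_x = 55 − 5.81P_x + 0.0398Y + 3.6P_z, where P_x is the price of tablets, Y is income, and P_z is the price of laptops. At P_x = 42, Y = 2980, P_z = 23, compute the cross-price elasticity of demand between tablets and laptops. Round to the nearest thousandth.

6.686

First evaluate Q_x: 55 − 5.81(42) + 0.0398(2980) + 3.6(23) = 55 − 244.02 + 118.604 + 82.8 = 12.384.
∂Q_x/∂P_z = +3.6, so E_xy = 3.6·(23/12.384) ≈ 6.686.
E_xy > 0: the goods are substitutes.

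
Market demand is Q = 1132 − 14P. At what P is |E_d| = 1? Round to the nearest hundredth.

For linear demand Q = a − bP, E = −bP/(a − bP). |E| = 1 ⇒ bP = a − bP ⇒ P = a/(2b).
P = 1132/(2·14) ≈ 40.43.

40.43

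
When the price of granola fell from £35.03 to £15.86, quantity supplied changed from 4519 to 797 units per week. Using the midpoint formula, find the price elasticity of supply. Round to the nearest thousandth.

%ΔQ = (797 − 4519)/[(4519 + 797)/2] = -3722/2658 ≈ -1.4003.
%Δp = (15.86 − 35.03)/[(35.03 + 15.86)/2] = -19.17/25.445 ≈ -0.7534.
Arc elasticity E = %ΔQ/%Δp ≈ -1.4003/-0.7534 ≈ 1.859.
|E| > 1: supply is elastic over this range.

1.859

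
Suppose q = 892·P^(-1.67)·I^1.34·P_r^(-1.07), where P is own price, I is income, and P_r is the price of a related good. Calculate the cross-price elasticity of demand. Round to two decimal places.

For a Cobb–Douglas (constant-elasticity) form q = A·P_r^α·…, the elasticity with respect to P_r equals the exponent α at every point.
Here the exponent on P_r is -1.07, so the cross-price elasticity of demand is -1.07.

-1.07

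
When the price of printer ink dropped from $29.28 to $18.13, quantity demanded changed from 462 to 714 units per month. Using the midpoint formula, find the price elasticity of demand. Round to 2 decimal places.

-0.91

%Δq = (714 − 462)/[(462 + 714)/2] = 252/588 ≈ 0.4286.
%ΔP = (18.13 − 29.28)/[(29.28 + 18.13)/2] = -11.15/23.705 ≈ -0.4704.
Arc elasticity E = %Δq/%ΔP ≈ 0.4286/-0.4704 ≈ -0.91.
|E| < 1: demand is inelastic over this range.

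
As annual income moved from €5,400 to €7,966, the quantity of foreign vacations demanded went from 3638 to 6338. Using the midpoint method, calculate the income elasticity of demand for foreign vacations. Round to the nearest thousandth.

%ΔQ = (6338 − 3638)/[(3638+6338)/2] = 2700/4988 ≈ 0.5413.
%ΔI = (7,966 − 5,400)/[(5,400+7,966)/2] = 2566/6683 ≈ 0.3840.
E_I = %ΔQ/%ΔI ≈ 1.410.
E_I > 1: normal good (luxury).

1.410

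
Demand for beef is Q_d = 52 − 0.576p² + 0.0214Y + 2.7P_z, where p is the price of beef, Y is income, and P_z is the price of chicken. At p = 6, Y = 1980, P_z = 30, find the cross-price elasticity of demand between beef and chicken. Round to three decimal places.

Substituting, Q_d = 52 − 0.576(6)² + 0.0214(1980) + 2.7(30) = 52 − 20.736 + 42.372 + 81 = 154.636.
∂Q_d/∂P_z = +2.7, so E_xy = 2.7·(30/154.636) ≈ 0.524.
E_xy > 0: the goods are substitutes.

0.524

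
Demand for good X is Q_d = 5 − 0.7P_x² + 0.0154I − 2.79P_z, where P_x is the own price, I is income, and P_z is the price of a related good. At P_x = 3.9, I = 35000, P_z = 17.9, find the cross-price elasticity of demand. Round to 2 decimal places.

Evaluating quantity at (P_x, I, P_z) gives Q_d = 5 − 0.7(3.9)² + 0.0154(35000) − 2.79(17.9) = 5 − 10.647 + 539 − 49.941 = 483.412.
∂Q_d/∂P_z = −2.79, so E_xy = -2.79·(17.9/483.412) ≈ -0.10.
E_xy < 0: the goods are complements.

-0.10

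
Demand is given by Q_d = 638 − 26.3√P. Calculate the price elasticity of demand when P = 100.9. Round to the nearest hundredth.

-0.35

At P = 100.9, Q_d = 373.8192.
dQ_d/dP = −26.3/(2√P) = −26.3/(2·10.0449).
Point elasticity E = (dQ_d/dP)·(P/Q_d) = -1.3091 × 100.9/373.8192 ≈ -0.35.
|E| < 1, so demand is inelastic at this price.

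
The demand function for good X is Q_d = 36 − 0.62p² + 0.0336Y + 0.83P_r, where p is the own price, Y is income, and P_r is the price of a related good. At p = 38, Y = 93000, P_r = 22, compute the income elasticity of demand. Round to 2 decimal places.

1.37

First evaluate Q_d: 36 − 0.62(38)² + 0.0336(93000) + 0.83(22) = 36 − 895.28 + 3124.8 + 18.26 = 2283.78.
∂Q_d/∂Y = +0.0336, so E_I = 0.0336·(93000/2283.78) ≈ 1.37.
E_I > 1: normal good (luxury).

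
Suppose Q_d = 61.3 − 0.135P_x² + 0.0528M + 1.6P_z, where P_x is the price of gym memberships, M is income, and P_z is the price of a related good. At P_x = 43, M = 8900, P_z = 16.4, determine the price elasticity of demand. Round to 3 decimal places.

-1.622

At the given point, Q_d = 61.3 − 0.135(43)² + 0.0528(8900) + 1.6(16.4) = 61.3 − 249.615 + 469.92 + 26.24 = 307.845.
∂Q_d/∂P_x = −2·0.135·P_x = -11.61, so E_p = -11.61·(43/307.845) ≈ -1.622.
|E_p| > 1: demand is elastic.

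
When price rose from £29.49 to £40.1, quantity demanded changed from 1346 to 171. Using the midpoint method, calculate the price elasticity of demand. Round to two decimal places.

%ΔQ = (171 − 1346)/[(1346 + 171)/2] = -1175/758.5 ≈ -1.5491.
%ΔP = (40.1 − 29.49)/[(29.49 + 40.1)/2] = 10.61/34.795 ≈ 0.3049.
Arc elasticity E = %ΔQ/%ΔP ≈ -1.5491/0.3049 ≈ -5.08.
|E| > 1: demand is elastic over this range.

-5.08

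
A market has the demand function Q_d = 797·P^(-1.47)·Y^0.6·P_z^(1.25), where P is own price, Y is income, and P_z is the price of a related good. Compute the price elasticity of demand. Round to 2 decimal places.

-1.47

For a Cobb–Douglas (constant-elasticity) form Q_d = A·P^α·…, the elasticity with respect to P equals the exponent α at every point.
Here the exponent on P is -1.47, so the price elasticity of demand is -1.47.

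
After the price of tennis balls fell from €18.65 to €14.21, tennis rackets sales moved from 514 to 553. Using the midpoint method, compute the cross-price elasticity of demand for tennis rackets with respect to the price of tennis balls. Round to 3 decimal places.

-0.271

%ΔQ_x = (553 − 514)/[(514+553)/2] = 39/533.5 ≈ 0.0731.
%ΔP_y = (14.21 − 18.65)/[(18.65+14.21)/2] ≈ -0.2702.
E_xy = 0.0731/-0.2702 ≈ -0.271.
E_xy < 0, so tennis rackets and tennis balls are complements.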